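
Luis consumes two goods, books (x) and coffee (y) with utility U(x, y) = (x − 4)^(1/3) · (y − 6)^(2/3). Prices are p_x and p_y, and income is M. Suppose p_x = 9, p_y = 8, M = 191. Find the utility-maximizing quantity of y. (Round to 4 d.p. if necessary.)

y* = 14.9167

MRS = (1/2)·(y−6)/(x−4). Tangency with p_x/p_y gives y−6 = 2·(p_x/p_y)·(x−4).
After buying the subsistence bundle (4, 6), a share 1/3 of the remaining income goes to x: x* = 4 + 1/3·(M − 4p_x − 6p_y)/p_x.
Discretionary income = 191 − 4·9 − 6·8 = 107; y* = 6 + 2/3·107/8 = 14.9167.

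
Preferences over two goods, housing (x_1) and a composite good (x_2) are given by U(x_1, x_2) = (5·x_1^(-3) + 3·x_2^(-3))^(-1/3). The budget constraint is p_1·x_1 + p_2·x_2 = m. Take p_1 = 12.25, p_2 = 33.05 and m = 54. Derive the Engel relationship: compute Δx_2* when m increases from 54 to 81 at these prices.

Δx_2* = 0.5306

MU_x_1 ∝ 5·x_1^(-4), MU_x_2 ∝ 3·x_2^(-4), so MRS = (5/3)·(x_2/x_1)^(4) = p_1/p_2.
Solve for the ratio: x_2/x_1 = [(3/5)·p_1/p_2]^(0.25).
With the ratio pinned down, the budget gives x_1* = m/(p_1 + p_2·(x_2/x_1)) and x_2* = (x_2/x_1)·x_1*.
Numerically x_2/x_1 = 0.686719, so x_1* = 54/(12.25 + 33.05·0.686719) = 1.5452 and x_2* = 0.686719·1.5452 = 1.0611.
At m' = 81: x_2* = 1.5917. Change: 1.5917 − 1.0611 = 0.5306.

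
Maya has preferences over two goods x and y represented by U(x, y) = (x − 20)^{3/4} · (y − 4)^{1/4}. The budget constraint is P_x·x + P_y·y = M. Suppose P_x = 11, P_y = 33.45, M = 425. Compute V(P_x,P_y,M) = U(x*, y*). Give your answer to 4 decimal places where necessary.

This is Cobb-Douglas in (x−20, y−4): tangency gives 0.75·P_y·(y−4) = 0.25·P_x·(x−20).
After buying the subsistence bundle (20, 4), a share 0.75 of the remaining income goes to x: x* = 20 + 0.75·(M − 20P_x − 4P_y)/P_x.
Discretionary income = 425 − 20·11 − 4·33.45 = 71.2; x* = 20 + 0.75·71.2/11 = 24.8545; y* = 4 + 0.25·71.2/33.45 = 4.5321.
Utility at the optimum: U(24.8545, 4.5321) = 2.7933.

V = 2.7933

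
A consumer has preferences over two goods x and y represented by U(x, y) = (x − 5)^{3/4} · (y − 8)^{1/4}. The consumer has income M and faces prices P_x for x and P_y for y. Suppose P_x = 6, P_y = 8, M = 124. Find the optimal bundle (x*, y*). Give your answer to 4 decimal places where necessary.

x* = 8.75, y* = 8.9375

This is Cobb-Douglas in (x−5, y−8): tangency gives 0.75·P_y·(y−8) = 0.25·P_x·(x−5).
After buying the subsistence bundle (5, 8), a share 0.75 of the remaining income goes to x: x* = 5 + 0.75·(M − 5P_x − 8P_y)/P_x.
Discretionary income = 124 − 5·6 − 8·8 = 30; x* = 5 + 0.75·30/6 = 8.75; y* = 8 + 0.25·30/8 = 8.9375.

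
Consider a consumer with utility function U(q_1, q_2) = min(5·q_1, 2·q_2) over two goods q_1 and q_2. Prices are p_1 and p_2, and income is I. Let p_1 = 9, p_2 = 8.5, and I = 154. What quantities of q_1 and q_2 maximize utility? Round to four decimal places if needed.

q_1* = 5.0909, q_2* = 12.7273

Demand: q_1*(p_1,p_2,I) = 2·I/(2·p_1 + 5·p_2), q_2* = 5·I/(2·p_1 + 5·p_2).
Here 2·9 + 5·8.5 = 60.5, giving q_1* = 5.0909 and q_2* = 12.7273.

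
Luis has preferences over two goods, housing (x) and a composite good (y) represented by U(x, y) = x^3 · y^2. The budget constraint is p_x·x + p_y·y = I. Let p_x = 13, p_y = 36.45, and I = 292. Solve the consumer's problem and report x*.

x* = 13.4769

Tangency: MRS = (3/2)·y/x = p_x/p_y.
So 3·p_y·y = 2·p_x·x; combined with the budget, a share 0.6 of income goes to x.
Demand: x*(p_x,p_y,I) = 0.6·I/p_x and y* = 0.4·I/p_y.
At p_x=13, p_y=36.45, I=292: x* = 0.6·292/13 = 13.4769.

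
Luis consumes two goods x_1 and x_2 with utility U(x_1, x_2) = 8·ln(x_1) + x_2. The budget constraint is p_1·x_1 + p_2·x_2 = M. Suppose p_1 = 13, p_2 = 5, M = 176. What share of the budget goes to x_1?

share on x_1 = 0.2273

MU_x_1 = 8/x_1, MU_x_2 = 1. Tangency: 8/x_1 = p_1/p_2.
So x_1*(p_1,p_2) = 8·p_2/p_1, independent of income; and x_2* = (M − 8·p_2)/p_2.
At the given prices: x_1* = 8·5/13 = 3.0769, and x_2* = 27.2.
Expenditure on x_1: 13·3.0769 = 40; share = 0.2273.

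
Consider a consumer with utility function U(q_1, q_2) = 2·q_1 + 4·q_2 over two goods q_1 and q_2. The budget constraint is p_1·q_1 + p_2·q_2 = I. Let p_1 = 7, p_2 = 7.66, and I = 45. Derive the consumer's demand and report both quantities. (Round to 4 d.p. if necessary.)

q_1* = 0, q_2* = 5.8747

Linear utility — the consumer picks whichever good has higher MU/price: 2/7 = 0.2857 vs 4/7.66 = 0.5222.
q_2 gives more utility per dollar, so spend all income on q_2: q_2* = I/p_2, q_1* = 0.
Numerically: q_1* = 0, q_2* = 5.8747.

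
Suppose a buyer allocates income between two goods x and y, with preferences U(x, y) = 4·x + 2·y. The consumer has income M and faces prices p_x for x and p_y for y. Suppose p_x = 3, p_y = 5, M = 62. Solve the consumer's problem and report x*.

x* = 20.6667

Perfect substitutes: compare marginal utility per dollar. 4/p_x vs 2/p_y → 1.3333 vs 0.4.
x gives more utility per dollar, so spend all income on x: x* = M/p_x, y* = 0.
Numerically: x* = 20.6667, y* = 0.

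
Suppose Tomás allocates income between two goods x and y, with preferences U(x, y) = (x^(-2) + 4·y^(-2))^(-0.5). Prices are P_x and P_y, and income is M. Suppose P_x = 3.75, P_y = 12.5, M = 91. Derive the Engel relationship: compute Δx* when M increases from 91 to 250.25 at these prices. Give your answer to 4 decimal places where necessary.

MRS = MU_x/MU_y = (1/4)·(y/x)^(3). Set equal to P_x/P_y.
Solve for the ratio: y/x = [4·P_x/P_y]^(1/3).
With the ratio pinned down, the budget gives x* = M/(P_x + P_y·(y/x)) and y* = (y/x)·x*.
Numerically y/x = 1.062659, so x* = 91/(3.75 + 12.5·1.062659) = 5.3425.
At M' = 250.25: x* = 14.6919. Change: 14.6919 − 5.3425 = 9.3494.

Δx* = 9.3494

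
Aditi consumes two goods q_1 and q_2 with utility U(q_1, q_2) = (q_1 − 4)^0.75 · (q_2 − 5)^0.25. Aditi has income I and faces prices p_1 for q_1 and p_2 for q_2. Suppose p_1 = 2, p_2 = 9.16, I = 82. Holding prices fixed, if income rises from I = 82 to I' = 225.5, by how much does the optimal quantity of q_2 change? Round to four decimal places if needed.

This is Cobb-Douglas in (q_1−4, q_2−5): tangency gives 0.75·p_2·(q_2−5) = 0.25·p_1·(q_1−4).
After buying the subsistence bundle (4, 5), a share 0.75 of the remaining income goes to q_1: q_1* = 4 + 0.75·(I − 4p_1 − 5p_2)/p_1.
Discretionary income = 82 − 4·2 − 5·9.16 = 28.2; q_2* = 5 + 0.25·28.2/9.16 = 5.7697.
At I' = 225.5: q_2* = 9.6861. Change: 9.6861 − 5.7697 = 3.9165.

Δq_2* = 3.9165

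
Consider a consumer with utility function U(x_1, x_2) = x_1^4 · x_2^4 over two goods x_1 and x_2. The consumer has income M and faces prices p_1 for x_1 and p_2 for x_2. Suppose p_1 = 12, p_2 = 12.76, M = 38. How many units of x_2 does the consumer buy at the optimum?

MU_x_1/MU_x_2 = (4·x_2)/(4·x_1); tangency sets this equal to p_1/p_2.
So 4·p_2·x_2 = 4·p_1·x_1; combined with the budget, a share 0.5 of income goes to x_1.
Demand: x_1*(p_1,p_2,M) = 0.5·M/p_1 and x_2* = 0.5·M/p_2.
At p_1=12, p_2=12.76, M=38: x_2* = 0.5·38/12.76 = 1.489.

x_2* = 1.489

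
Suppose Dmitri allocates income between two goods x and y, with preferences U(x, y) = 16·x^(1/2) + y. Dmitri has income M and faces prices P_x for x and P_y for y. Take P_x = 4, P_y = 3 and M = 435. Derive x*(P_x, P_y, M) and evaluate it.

x* = 36

Utility is quasi-linear in y; the FOC for x is 8/√x = P_x/P_y.
Thus x* = (8·P_y/P_x)² — independent of M — with the rest of income spent on y.
Plugging in: x* = (8·3/4)² = 36.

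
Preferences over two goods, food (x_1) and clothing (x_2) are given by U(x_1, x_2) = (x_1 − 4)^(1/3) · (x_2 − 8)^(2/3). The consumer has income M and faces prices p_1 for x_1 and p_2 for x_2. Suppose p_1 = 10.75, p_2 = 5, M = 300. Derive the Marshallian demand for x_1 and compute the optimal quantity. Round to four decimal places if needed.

This is Cobb-Douglas in (x_1−4, x_2−8): tangency gives 1/3·p_2·(x_2−8) = 2/3·p_1·(x_1−4).
After buying the subsistence bundle (4, 8), a share 1/3 of the remaining income goes to x_1: x_1* = 4 + 1/3·(M − 4p_1 − 8p_2)/p_1.
Discretionary income = 300 − 4·10.75 − 8·5 = 217; x_1* = 4 + 1/3·217/10.75 = 10.7287.

x_1* = 10.7287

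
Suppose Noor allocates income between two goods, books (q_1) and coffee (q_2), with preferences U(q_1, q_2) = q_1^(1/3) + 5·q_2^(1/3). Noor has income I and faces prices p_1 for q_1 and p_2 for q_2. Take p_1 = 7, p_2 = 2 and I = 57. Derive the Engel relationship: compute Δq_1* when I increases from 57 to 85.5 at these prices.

Δq_1* = 0.1858

MU_q_1 ∝ q_1^(-2/3), MU_q_2 ∝ 5·q_2^(-2/3), so MRS = (1/5)·(q_2/q_1)^(2/3) = p_1/p_2.
Solve for the ratio: q_2/q_1 = [5·p_1/p_2]^(1.5).
With the ratio pinned down, the budget gives q_1* = I/(p_1 + p_2·(q_2/q_1)) and q_2* = (q_2/q_1)·q_1*.
Numerically q_2/q_1 = 73.207752, so q_1* = 57/(7 + 2·73.207752) = 0.3715.
At I' = 85.5: q_1* = 0.5573. Change: 0.5573 − 0.3715 = 0.1858.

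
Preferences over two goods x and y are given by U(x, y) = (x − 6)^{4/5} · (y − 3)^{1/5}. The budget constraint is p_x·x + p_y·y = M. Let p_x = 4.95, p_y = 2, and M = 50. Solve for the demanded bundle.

x* = 8.3111, y* = 4.43

This is Cobb-Douglas in (x−6, y−3): tangency gives 0.8·p_y·(y−3) = 0.2·p_x·(x−6).
Substituting into the budget: x* = 6 + 0.8·(M − 6·p_x − 3·p_y)/p_x, and y* = 3 + 0.2·(…)/p_y.
Discretionary income = 50 − 6·4.95 − 3·2 = 14.3; x* = 6 + 0.8·14.3/4.95 = 8.3111; y* = 3 + 0.2·14.3/2 = 4.43.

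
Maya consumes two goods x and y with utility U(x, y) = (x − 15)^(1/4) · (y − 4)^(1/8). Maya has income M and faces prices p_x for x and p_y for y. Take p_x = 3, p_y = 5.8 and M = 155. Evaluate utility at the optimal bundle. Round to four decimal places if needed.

V = 2.562

MRS = 2·(y−4)/(x−15). Tangency with p_x/p_y gives y−4 = (1/2)·(p_x/p_y)·(x−15).
After buying the subsistence bundle (15, 4), a share 2/3 of the remaining income goes to x: x* = 15 + 2/3·(M − 15p_x − 4p_y)/p_x.
Discretionary income = 155 − 15·3 − 4·5.8 = 86.8; x* = 15 + 2/3·86.8/3 = 34.2889; y* = 4 + 1/3·86.8/5.8 = 8.9885.
Utility at the optimum: U(34.2889, 8.9885) = 2.562.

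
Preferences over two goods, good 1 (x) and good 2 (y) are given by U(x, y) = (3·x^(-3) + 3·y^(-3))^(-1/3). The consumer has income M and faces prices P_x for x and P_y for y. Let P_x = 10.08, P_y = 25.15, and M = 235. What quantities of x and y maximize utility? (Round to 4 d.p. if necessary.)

x* = 7.8096, y* = 6.2139

With the ratio pinned down, the budget gives x* = M/(P_x + P_y·(y/x)) and y* = (y/x)·x*.
Numerically y/x = 0.795666, so x* = 235/(10.08 + 25.15·0.795666) = 7.8096 and y* = 0.795666·7.8096 = 6.2139.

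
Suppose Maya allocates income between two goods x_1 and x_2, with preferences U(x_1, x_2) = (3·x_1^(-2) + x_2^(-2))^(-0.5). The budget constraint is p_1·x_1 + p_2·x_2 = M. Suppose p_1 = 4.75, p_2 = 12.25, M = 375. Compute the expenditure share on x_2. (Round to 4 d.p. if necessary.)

share on x_2 = 0.566

MU_x_1 ∝ 3·x_1^(-3), MU_x_2 ∝ x_2^(-3), so MRS = 3·(x_2/x_1)^(3) = p_1/p_2.
Solve for the ratio: x_2/x_1 = [(1/3)·p_1/p_2]^(1/3).
With the ratio pinned down, the budget gives x_1* = M/(p_1 + p_2·(x_2/x_1)) and x_2* = (x_2/x_1)·x_1*.
Numerically x_2/x_1 = 0.505606, so x_1* = 375/(4.75 + 12.25·0.505606) = 34.2664 and x_2* = 0.505606·34.2664 = 17.3253.
Expenditure on x_2: 12.25·17.3253 = 212.2347; share = 0.566.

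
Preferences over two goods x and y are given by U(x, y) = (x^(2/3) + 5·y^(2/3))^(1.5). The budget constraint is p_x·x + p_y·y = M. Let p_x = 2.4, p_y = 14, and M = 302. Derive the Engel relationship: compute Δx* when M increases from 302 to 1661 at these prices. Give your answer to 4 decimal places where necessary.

From the CES first-order condition, (1/5)·(y/x)^(1/3) = p_x/p_y.
Solve for the ratio: y/x = [5·p_x/p_y]^(3).
With the ratio pinned down, the budget gives x* = M/(p_x + p_y·(y/x)) and y* = (y/x)·x*.
Numerically y/x = 0.629738, so x* = 302/(2.4 + 14·0.629738) = 26.925.
At M' = 1661: x* = 148.0877. Change: 148.0877 − 26.925 = 121.1627.

Δx* = 121.1627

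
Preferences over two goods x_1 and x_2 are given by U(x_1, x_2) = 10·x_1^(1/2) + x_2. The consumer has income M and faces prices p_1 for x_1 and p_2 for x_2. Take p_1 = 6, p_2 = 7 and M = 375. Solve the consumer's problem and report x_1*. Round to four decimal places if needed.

Utility is quasi-linear in x_2; the FOC for x_1 is 5/√x_1 = p_1/p_2.
Thus x_1* = (5·p_2/p_1)² — independent of M — with the rest of income spent on x_2.
Plugging in: x_1* = (5·7/6)² = 34.0278.

x_1* = 34.0278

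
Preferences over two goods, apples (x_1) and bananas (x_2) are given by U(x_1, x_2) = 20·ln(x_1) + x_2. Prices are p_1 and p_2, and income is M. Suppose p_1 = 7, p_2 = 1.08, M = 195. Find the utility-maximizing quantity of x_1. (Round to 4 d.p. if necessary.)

x_1* = 3.0857

At the given prices: x_1* = 20·1.08/7 = 3.0857.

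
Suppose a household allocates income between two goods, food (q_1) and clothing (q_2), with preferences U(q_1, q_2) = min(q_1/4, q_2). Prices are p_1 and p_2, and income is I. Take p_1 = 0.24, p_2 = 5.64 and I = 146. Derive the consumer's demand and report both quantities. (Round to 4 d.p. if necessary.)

q_1* = 88.4848, q_2* = 22.1212

With perfect complements, no substitution: consume in ratio q_1:q_2 = 4:1.
Budget: p_1·q_1 + p_2·(1/4)·q_1 = I, so (4·p_1 + p_2)·q_1 = 4·I.
Demand: q_1*(p_1,p_2,I) = 4·I/(4·p_1 + p_2), q_2* = I/(4·p_1 + p_2).
Here 4·0.24 + 5.64 = 6.6, giving q_1* = 88.4848 and q_2* = 22.1212.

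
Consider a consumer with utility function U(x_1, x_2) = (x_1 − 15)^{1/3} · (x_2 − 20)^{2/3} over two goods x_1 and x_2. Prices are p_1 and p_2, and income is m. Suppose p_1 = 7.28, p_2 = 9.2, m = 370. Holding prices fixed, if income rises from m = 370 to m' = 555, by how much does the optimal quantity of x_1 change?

Let x_1' = x_1−15, x_2' = x_2−20. MRS = (1/2)·x_2'/x_1' = p_1/p_2.
Substituting into the budget: x_1* = 15 + 1/3·(m − 15·p_1 − 20·p_2)/p_1, and x_2* = 20 + 2/3·(…)/p_2.
Discretionary income = 370 − 15·7.28 − 20·9.2 = 76.8; x_1* = 15 + 1/3·76.8/7.28 = 18.5165.
At m' = 555: x_1* = 26.9872. Change: 26.9872 − 18.5165 = 8.4707.

Δx_1* = 8.4707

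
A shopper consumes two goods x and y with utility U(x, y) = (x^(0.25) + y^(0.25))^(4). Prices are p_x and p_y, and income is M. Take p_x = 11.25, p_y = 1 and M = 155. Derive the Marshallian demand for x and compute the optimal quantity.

x* = 4.2515

MRS = MU_x/MU_y = (y/x)^(0.75). Set equal to p_x/p_y.
Solve for the ratio: y/x = [p_x/p_y]^(4/3).
Substitute y = (y/x)·x into the budget: x* = M/(p_x + p_y·(y/x)).
Numerically y/x = 25.207902, so x* = 155/(11.25 + 1·25.207902) = 4.2515.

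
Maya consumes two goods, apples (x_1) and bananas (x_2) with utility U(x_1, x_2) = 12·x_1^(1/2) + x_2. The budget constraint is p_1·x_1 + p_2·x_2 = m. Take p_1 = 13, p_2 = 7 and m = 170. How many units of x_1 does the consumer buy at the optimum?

x_1* = 10.4379

Plugging in: x_1* = (6·7/13)² = 10.4379.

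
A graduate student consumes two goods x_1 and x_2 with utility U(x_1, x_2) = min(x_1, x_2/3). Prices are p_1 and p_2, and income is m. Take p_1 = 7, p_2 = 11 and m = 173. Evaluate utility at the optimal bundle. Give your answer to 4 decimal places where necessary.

V = 4.325

With perfect complements, no substitution: consume in ratio x_1:x_2 = 1:3.
Budget: p_1·x_1 + p_2·3·x_1 = m, so (p_1 + 3·p_2)·x_1 = m.
Demand: x_1*(p_1,p_2,m) = m/(p_1 + 3·p_2), x_2* = 3·m/(p_1 + 3·p_2).
Here 7 + 3·11 = 40, giving x_1* = 4.325 and x_2* = 12.975.
Utility at the optimum: U(4.325, 12.975) = 4.325.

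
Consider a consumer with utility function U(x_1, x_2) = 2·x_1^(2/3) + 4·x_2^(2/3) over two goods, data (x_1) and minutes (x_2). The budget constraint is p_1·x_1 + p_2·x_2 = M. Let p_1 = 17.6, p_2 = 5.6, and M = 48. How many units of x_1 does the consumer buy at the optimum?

MRS = MU_x_1/MU_x_2 = (1/2)·(x_2/x_1)^(1/3). Set equal to p_1/p_2.
Solve for the ratio: x_2/x_1 = [2·p_1/p_2]^(3).
Substitute x_2 = (x_2/x_1)·x_1 into the budget: x_1* = M/(p_1 + p_2·(x_2/x_1)).
Numerically x_2/x_1 = 248.349854, so x_1* = 48/(17.6 + 5.6·248.349854) = 0.0341.

x_1* = 0.0341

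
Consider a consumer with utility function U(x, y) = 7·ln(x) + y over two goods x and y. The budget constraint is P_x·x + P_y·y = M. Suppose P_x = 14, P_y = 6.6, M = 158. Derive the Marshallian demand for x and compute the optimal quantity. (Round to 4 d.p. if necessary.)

So x*(P_x,P_y) = 7·P_y/P_x, independent of income; and y* = (M − 7·P_y)/P_y.
At the given prices: x* = 7·6.6/14 = 3.3.

x* = 3.3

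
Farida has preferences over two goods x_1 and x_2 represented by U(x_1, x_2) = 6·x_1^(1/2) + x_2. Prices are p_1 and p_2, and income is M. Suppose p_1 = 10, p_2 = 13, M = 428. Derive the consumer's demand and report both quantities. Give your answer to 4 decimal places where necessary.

Utility is quasi-linear in x_2; the FOC for x_1 is 3/√x_1 = p_1/p_2.
Thus x_1* = (3·p_2/p_1)² — independent of M — with the rest of income spent on x_2.
Plugging in: x_1* = (3·13/10)² = 15.21, x_2* = 21.2231.

x_1* = 15.21, x_2* = 21.2231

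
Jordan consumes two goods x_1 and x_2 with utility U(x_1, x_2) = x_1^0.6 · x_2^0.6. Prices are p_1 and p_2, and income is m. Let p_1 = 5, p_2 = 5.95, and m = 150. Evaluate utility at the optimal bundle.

MU_x_1/MU_x_2 = (0.6·x_2)/(0.6·x_1); tangency sets this equal to p_1/p_2.
So 0.6·p_2·x_2 = 0.6·p_1·x_1; combined with the budget, a share 0.5 of income goes to x_1.
Demand: x_1*(p_1,p_2,m) = 0.5·m/p_1 and x_2* = 0.5·m/p_2.
At p_1=5, p_2=5.95, m=150: x_1* = 0.5·150/5 = 15, x_2* = 12.605.
Utility at the optimum: U(15, 12.605) = 23.2264.

V = 23.2264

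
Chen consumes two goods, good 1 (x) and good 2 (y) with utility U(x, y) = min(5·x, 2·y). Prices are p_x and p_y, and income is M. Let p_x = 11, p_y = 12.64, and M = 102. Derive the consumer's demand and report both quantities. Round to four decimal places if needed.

Leontief preferences: the optimum is at the kink where x/2 = y/5, i.e. y = (5/2)·x.
Budget: p_x·x + p_y·(5/2)·x = M, so (2·p_x + 5·p_y)·x = 2·M.
Demand: x*(p_x,p_y,M) = 2·M/(2·p_x + 5·p_y), y* = 5·M/(2·p_x + 5·p_y).
Here 2·11 + 5·12.64 = 85.2, giving x* = 2.3944 and y* = 5.9859.

x* = 2.3944, y* = 5.9859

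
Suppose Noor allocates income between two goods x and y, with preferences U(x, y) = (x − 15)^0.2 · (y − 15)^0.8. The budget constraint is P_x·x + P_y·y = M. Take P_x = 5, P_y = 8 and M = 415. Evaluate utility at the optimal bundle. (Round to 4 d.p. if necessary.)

V = 18.3162

MRS = (1/4)·(y−15)/(x−15). Tangency with P_x/P_y gives y−15 = 4·(P_x/P_y)·(x−15).
After buying the subsistence bundle (15, 15), a share 0.2 of the remaining income goes to x: x* = 15 + 0.2·(M − 15P_x − 15P_y)/P_x.
Discretionary income = 415 − 15·5 − 15·8 = 220; x* = 15 + 0.2·220/5 = 23.8; y* = 15 + 0.8·220/8 = 37.
Utility at the optimum: U(23.8, 37) = 18.3162.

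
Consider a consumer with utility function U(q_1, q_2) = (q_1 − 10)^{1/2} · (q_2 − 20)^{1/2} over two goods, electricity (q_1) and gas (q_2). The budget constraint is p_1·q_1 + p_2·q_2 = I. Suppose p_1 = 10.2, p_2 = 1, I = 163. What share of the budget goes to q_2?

This is Cobb-Douglas in (q_1−10, q_2−20): tangency gives 0.5·p_2·(q_2−20) = 0.5·p_1·(q_1−10).
After buying the subsistence bundle (10, 20), a share 0.5 of the remaining income goes to q_1: q_1* = 10 + 0.5·(I − 10p_1 − 20p_2)/p_1.
Discretionary income = 163 − 10·10.2 − 20·1 = 41; q_1* = 10 + 0.5·41/10.2 = 12.0098; q_2* = 20 + 0.5·41/1 = 40.5.
Expenditure on q_2: 1·40.5 = 40.5; share = 0.2485.

share on q_2 = 0.2485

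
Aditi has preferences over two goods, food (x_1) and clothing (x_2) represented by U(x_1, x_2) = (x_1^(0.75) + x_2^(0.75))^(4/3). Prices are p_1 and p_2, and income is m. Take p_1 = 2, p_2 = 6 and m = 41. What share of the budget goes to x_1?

share on x_1 = 0.9643

MU_x_1 ∝ x_1^(-0.25), MU_x_2 ∝ x_2^(-0.25), so MRS = (x_2/x_1)^(0.25) = p_1/p_2.
Solve for the ratio: x_2/x_1 = [p_1/p_2]^(4).
Substitute x_2 = (x_2/x_1)·x_1 into the budget: x_1* = m/(p_1 + p_2·(x_2/x_1)).
Numerically x_2/x_1 = 0.012346, so x_1* = 41/(2 + 6·0.012346) = 19.7679 and x_2* = 0.012346·19.7679 = 0.244.
Expenditure on x_1: 2·19.7679 = 39.5357; share = 0.9643.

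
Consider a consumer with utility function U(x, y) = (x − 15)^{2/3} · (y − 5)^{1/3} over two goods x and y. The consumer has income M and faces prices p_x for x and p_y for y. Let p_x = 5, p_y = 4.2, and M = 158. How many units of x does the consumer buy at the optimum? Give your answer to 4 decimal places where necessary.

Let x' = x−15, y' = y−5. MRS = 2·y'/x' = p_x/p_y.
After buying the subsistence bundle (15, 5), a share 2/3 of the remaining income goes to x: x* = 15 + 2/3·(M − 15p_x − 5p_y)/p_x.
Discretionary income = 158 − 15·5 − 5·4.2 = 62; x* = 15 + 2/3·62/5 = 23.2667.

x* = 23.2667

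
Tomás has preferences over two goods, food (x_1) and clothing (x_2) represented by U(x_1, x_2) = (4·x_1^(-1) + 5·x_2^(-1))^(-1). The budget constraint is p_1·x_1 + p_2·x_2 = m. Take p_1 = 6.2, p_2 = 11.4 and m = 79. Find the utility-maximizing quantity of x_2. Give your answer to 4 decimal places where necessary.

x_2* = 4.1756

MRS = MU_x_1/MU_x_2 = (4/5)·(x_2/x_1)^(2). Set equal to p_1/p_2.
Solve for the ratio: x_2/x_1 = [(5/4)·p_1/p_2]^(0.5).
Substitute x_2 = (x_2/x_1)·x_1 into the budget: x_1* = m/(p_1 + p_2·(x_2/x_1)).
Numerically x_2/x_1 = 0.824515, so x_1* = 79/(6.2 + 11.4·0.824515) = 5.0643 and x_2* = 0.824515·5.0643 = 4.1756.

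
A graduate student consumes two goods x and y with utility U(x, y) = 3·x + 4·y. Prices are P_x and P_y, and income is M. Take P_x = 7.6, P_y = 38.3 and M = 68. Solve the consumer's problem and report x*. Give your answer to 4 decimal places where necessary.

x* = 8.9474

x gives more utility per dollar, so spend all income on x: x* = M/P_x, y* = 0.
Numerically: x* = 8.9474, y* = 0.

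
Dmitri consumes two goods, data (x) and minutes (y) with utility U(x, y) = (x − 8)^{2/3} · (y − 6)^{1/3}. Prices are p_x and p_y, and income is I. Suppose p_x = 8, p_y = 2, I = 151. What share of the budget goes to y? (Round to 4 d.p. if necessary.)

share on y = 0.245

Substituting into the budget: x* = 8 + 2/3·(I − 8·p_x − 6·p_y)/p_x, and y* = 6 + 1/3·(…)/p_y.
Discretionary income = 151 − 8·8 − 6·2 = 75; x* = 8 + 2/3·75/8 = 14.25; y* = 6 + 1/3·75/2 = 18.5.
Expenditure on y: 2·18.5 = 37; share = 0.245.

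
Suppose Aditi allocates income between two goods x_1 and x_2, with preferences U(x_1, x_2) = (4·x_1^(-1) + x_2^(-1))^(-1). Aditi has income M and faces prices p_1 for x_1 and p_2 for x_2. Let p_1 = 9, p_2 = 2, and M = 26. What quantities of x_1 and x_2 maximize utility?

x_1* = 2.3379, x_2* = 2.4797

Substitute x_2 = (x_2/x_1)·x_1 into the budget: x_1* = M/(p_1 + p_2·(x_2/x_1)).
Numerically x_2/x_1 = 1.06066, so x_1* = 26/(9 + 2·1.06066) = 2.3379 and x_2* = 1.06066·2.3379 = 2.4797.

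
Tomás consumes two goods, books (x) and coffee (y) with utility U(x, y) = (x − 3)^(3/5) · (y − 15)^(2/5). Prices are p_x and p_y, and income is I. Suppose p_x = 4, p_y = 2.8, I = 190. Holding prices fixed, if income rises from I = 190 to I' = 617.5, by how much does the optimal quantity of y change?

Δy* = 61.0714

Let x' = x−3, y' = y−15. MRS = (3/2)·y'/x' = p_x/p_y.
After buying the subsistence bundle (3, 15), a share 0.6 of the remaining income goes to x: x* = 3 + 0.6·(I − 3p_x − 15p_y)/p_x.
Discretionary income = 190 − 3·4 − 15·2.8 = 136; y* = 15 + 0.4·136/2.8 = 34.4286.
At I' = 617.5: y* = 95.5. Change: 95.5 − 34.4286 = 61.0714.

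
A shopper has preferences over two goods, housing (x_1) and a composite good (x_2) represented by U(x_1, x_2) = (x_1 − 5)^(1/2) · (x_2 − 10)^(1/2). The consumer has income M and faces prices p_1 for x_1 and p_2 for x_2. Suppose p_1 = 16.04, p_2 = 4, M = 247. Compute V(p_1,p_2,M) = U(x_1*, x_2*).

After buying the subsistence bundle (5, 10), a share 0.5 of the remaining income goes to x_1: x_1* = 5 + 0.5·(M − 5p_1 − 10p_2)/p_1.
Discretionary income = 247 − 5·16.04 − 10·4 = 126.8; x_1* = 5 + 0.5·126.8/16.04 = 8.9526; x_2* = 10 + 0.5·126.8/4 = 25.85.
Utility at the optimum: U(8.9526, 25.85) = 7.9151.

V = 7.9151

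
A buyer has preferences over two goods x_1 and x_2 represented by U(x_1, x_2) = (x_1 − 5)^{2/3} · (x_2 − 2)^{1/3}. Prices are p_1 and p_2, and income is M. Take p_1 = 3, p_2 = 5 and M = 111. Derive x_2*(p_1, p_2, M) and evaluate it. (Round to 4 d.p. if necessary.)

Let x_1' = x_1−5, x_2' = x_2−2. MRS = 2·x_2'/x_1' = p_1/p_2.
Substituting into the budget: x_1* = 5 + 2/3·(M − 5·p_1 − 2·p_2)/p_1, and x_2* = 2 + 1/3·(…)/p_2.
Discretionary income = 111 − 5·3 − 2·5 = 86; x_2* = 2 + 1/3·86/5 = 7.7333.

x_2* = 7.7333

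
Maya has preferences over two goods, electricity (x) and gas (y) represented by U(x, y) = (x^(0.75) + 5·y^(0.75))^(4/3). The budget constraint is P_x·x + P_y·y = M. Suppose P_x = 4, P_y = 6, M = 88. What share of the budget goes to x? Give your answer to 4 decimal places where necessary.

share on x = 0.0054

From the CES first-order condition, (1/5)·(y/x)^(0.25) = P_x/P_y.
Hence y/x = (5·P_x/P_y)^(1/(0.25)), i.e. raised to the 4 power.
Substitute y = (y/x)·x into the budget: x* = M/(P_x + P_y·(y/x)).
Numerically y/x = 123.45679, so x* = 88/(4 + 6·123.45679) = 0.1182 and y* = 123.45679·0.1182 = 14.5879.
Expenditure on x: 4·0.1182 = 0.4726; share = 0.0054.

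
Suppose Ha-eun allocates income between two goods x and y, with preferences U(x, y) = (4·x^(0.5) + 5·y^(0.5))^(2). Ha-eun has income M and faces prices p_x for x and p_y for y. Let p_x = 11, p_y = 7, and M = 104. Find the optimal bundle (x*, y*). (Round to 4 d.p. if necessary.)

With the ratio pinned down, the budget gives x* = M/(p_x + p_y·(y/x)) and y* = (y/x)·x*.
Numerically y/x = 3.858418, so x* = 104/(11 + 7·3.858418) = 2.7362 and y* = 3.858418·2.7362 = 10.5574.

x* = 2.7362, y* = 10.5574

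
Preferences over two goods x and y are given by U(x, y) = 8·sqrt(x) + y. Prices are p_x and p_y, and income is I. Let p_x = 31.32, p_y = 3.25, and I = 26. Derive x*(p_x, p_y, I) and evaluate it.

x* = 0.1723

Plugging in: x* = (4·3.25/31.32)² = 0.1723.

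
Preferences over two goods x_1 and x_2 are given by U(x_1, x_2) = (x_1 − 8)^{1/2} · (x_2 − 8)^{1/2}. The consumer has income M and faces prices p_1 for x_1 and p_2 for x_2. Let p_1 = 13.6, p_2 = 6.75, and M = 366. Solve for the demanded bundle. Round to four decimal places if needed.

x_1* = 15.4706, x_2* = 23.0519

This is Cobb-Douglas in (x_1−8, x_2−8): tangency gives 0.5·p_2·(x_2−8) = 0.5·p_1·(x_1−8).
After buying the subsistence bundle (8, 8), a share 0.5 of the remaining income goes to x_1: x_1* = 8 + 0.5·(M − 8p_1 − 8p_2)/p_1.
Discretionary income = 366 − 8·13.6 − 8·6.75 = 203.2; x_1* = 8 + 0.5·203.2/13.6 = 15.4706; x_2* = 8 + 0.5·203.2/6.75 = 23.0519.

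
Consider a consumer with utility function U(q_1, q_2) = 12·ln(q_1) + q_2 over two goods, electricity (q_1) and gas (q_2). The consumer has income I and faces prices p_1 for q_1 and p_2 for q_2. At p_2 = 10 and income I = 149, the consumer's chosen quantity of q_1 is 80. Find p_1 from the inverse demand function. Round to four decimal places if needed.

MU_q_1 = 12/q_1, MU_q_2 = 1. Tangency: 12/q_1 = p_1/p_2.
So q_1*(p_1,p_2) = 12·p_2/p_1, independent of income; and q_2* = (I − 12·p_2)/p_2.
Set q_1* = 80 in the demand function and solve for p_1: p_1 = 1.5.

p_1 = 1.5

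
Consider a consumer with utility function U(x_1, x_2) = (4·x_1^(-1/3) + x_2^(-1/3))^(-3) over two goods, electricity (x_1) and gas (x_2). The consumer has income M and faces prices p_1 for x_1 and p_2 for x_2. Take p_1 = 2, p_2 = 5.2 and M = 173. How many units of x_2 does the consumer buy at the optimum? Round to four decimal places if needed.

x_2* = 10.3083

MRS = MU_x_1/MU_x_2 = 4·(x_2/x_1)^(4/3). Set equal to p_1/p_2.
Hence x_2/x_1 = ((1/4)·p_1/p_2)^(1/(4/3)), i.e. raised to the 0.75 power.
With the ratio pinned down, the budget gives x_1* = M/(p_1 + p_2·(x_2/x_1)) and x_2* = (x_2/x_1)·x_1*.
Numerically x_2/x_1 = 0.172673, so x_1* = 173/(2 + 5.2·0.172673) = 59.6984 and x_2* = 0.172673·59.6984 = 10.3083.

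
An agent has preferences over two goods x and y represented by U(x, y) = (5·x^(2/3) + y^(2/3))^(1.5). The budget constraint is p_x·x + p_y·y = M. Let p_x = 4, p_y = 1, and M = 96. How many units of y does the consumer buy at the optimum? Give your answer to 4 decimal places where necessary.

From the CES first-order condition, 5·(y/x)^(1/3) = p_x/p_y.
Hence y/x = ((1/5)·p_x/p_y)^(1/(1/3)), i.e. raised to the 3 power.
With the ratio pinned down, the budget gives x* = M/(p_x + p_y·(y/x)) and y* = (y/x)·x*.
Numerically y/x = 0.512, so x* = 96/(4 + 1·0.512) = 21.2766 and y* = 0.512·21.2766 = 10.8936.

y* = 10.8936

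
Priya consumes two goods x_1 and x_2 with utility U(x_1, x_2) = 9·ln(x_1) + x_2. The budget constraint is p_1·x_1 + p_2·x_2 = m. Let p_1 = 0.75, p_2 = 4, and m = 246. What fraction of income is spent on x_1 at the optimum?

share on x_1 = 0.1463

So x_1*(p_1,p_2) = 9·p_2/p_1, independent of income; and x_2* = (m − 9·p_2)/p_2.
At the given prices: x_1* = 9·4/0.75 = 48, and x_2* = 52.5.
Expenditure on x_1: 0.75·48 = 36; share = 0.1463.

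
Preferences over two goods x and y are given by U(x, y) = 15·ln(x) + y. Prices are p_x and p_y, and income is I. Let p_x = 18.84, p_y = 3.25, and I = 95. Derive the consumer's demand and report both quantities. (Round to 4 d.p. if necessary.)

x* = 2.5876, y* = 14.2308

Set MRS = p_x/p_y: (15/x)/1 = p_x/p_y.
So x*(p_x,p_y) = 15·p_y/p_x, independent of income; and y* = (I − 15·p_y)/p_y.
At the given prices: x* = 15·3.25/18.84 = 2.5876, and y* = 14.2308.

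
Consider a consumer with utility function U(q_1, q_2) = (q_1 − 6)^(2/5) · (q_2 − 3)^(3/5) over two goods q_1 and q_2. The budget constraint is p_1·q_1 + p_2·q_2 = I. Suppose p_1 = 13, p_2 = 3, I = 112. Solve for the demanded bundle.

This is Cobb-Douglas in (q_1−6, q_2−3): tangency gives 0.4·p_2·(q_2−3) = 0.6·p_1·(q_1−6).
After buying the subsistence bundle (6, 3), a share 0.4 of the remaining income goes to q_1: q_1* = 6 + 0.4·(I − 6p_1 − 3p_2)/p_1.
Discretionary income = 112 − 6·13 − 3·3 = 25; q_1* = 6 + 0.4·25/13 = 6.7692; q_2* = 3 + 0.6·25/3 = 8.

q_1* = 6.7692, q_2* = 8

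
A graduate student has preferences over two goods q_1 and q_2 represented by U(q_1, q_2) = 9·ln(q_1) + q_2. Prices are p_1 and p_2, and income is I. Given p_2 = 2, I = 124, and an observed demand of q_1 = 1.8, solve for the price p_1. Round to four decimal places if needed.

Set MRS = p_1/p_2: (9/q_1)/1 = p_1/p_2.
So q_1*(p_1,p_2) = 9·p_2/p_1, independent of income; and q_2* = (I − 9·p_2)/p_2.
Set q_1* = 1.8 in the demand function and solve for p_1: p_1 = 10.

p_1 = 10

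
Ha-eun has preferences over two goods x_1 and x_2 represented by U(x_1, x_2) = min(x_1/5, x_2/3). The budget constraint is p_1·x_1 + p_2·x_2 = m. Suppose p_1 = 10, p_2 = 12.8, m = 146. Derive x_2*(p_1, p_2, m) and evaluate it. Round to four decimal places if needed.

x_2* = 4.9548

With perfect complements, no substitution: consume in ratio x_1:x_2 = 5:3.
Budget: p_1·x_1 + p_2·(3/5)·x_1 = m, so (5·p_1 + 3·p_2)·x_1 = 5·m.
Demand: x_1*(p_1,p_2,m) = 5·m/(5·p_1 + 3·p_2), x_2* = 3·m/(5·p_1 + 3·p_2).
Here 5·10 + 3·12.8 = 88.4, giving x_2* = 4.9548.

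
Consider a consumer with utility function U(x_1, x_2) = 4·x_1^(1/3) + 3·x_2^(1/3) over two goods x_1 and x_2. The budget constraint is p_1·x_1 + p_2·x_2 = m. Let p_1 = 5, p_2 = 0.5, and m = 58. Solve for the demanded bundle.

x_1* = 3.7983, x_2* = 78.0165

MRS = MU_x_1/MU_x_2 = (4/3)·(x_2/x_1)^(2/3). Set equal to p_1/p_2.
Hence x_2/x_1 = ((3/4)·p_1/p_2)^(1/(2/3)), i.e. raised to the 1.5 power.
With the ratio pinned down, the budget gives x_1* = m/(p_1 + p_2·(x_2/x_1)) and x_2* = (x_2/x_1)·x_1*.
Numerically x_2/x_1 = 20.539596, so x_1* = 58/(5 + 0.5·20.539596) = 3.7983 and x_2* = 20.539596·3.7983 = 78.0165.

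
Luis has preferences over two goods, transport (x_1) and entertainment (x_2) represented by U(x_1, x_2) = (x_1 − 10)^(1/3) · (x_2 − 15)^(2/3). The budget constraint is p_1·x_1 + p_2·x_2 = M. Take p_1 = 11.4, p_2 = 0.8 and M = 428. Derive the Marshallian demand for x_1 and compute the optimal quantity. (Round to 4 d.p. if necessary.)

This is Cobb-Douglas in (x_1−10, x_2−15): tangency gives 1/3·p_2·(x_2−15) = 2/3·p_1·(x_1−10).
After buying the subsistence bundle (10, 15), a share 1/3 of the remaining income goes to x_1: x_1* = 10 + 1/3·(M − 10p_1 − 15p_2)/p_1.
Discretionary income = 428 − 10·11.4 − 15·0.8 = 302; x_1* = 10 + 1/3·302/11.4 = 18.8304.

x_1* = 18.8304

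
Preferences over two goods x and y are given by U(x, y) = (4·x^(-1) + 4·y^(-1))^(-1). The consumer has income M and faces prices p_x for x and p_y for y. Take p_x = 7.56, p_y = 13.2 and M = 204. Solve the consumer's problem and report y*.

y* = 8.797

MU_x ∝ 4·x^(-2), MU_y ∝ 4·y^(-2), so MRS = (y/x)^(2) = p_x/p_y.
Solve for the ratio: y/x = [p_x/p_y]^(0.5).
With the ratio pinned down, the budget gives x* = M/(p_x + p_y·(y/x)) and y* = (y/x)·x*.
Numerically y/x = 0.756787, so x* = 204/(7.56 + 13.2·0.756787) = 11.6242 and y* = 0.756787·11.6242 = 8.797.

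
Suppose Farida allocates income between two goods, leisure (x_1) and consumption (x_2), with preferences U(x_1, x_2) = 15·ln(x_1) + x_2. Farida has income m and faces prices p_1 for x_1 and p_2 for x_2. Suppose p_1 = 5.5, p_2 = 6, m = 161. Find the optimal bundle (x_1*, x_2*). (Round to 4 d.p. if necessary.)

x_1* = 16.3636, x_2* = 11.8333

So x_1*(p_1,p_2) = 15·p_2/p_1, independent of income; and x_2* = (m − 15·p_2)/p_2.
At the given prices: x_1* = 15·6/5.5 = 16.3636, and x_2* = 11.8333.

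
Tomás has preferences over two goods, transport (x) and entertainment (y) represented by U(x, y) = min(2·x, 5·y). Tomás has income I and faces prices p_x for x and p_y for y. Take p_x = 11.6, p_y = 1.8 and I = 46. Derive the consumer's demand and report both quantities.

Leontief preferences: the optimum is at the kink where x/5 = y/2, i.e. y = (2/5)·x.
Budget: p_x·x + p_y·(2/5)·x = I, so (5·p_x + 2·p_y)·x = 5·I.
Demand: x*(p_x,p_y,I) = 5·I/(5·p_x + 2·p_y), y* = 2·I/(5·p_x + 2·p_y).
Here 5·11.6 + 2·1.8 = 61.6, giving x* = 3.7338 and y* = 1.4935.

x* = 3.7338, y* = 1.4935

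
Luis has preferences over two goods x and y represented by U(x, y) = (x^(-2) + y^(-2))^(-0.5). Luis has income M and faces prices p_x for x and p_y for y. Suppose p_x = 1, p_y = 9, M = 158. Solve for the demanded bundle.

Substitute y = (y/x)·x into the budget: x* = M/(p_x + p_y·(y/x)).
Numerically y/x = 0.48075, so x* = 158/(1 + 9·0.48075) = 29.6616 and y* = 0.48075·29.6616 = 14.2598.

x* = 29.6616, y* = 14.2598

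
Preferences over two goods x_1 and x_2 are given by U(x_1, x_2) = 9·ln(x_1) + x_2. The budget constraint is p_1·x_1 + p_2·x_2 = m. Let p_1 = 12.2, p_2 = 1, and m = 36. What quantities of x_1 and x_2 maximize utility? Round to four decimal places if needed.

x_1* = 0.7377, x_2* = 27

MU_x_1 = 9/x_1, MU_x_2 = 1. Tangency: 9/x_1 = p_1/p_2.
So x_1*(p_1,p_2) = 9·p_2/p_1, independent of income; and x_2* = (m − 9·p_2)/p_2.
At the given prices: x_1* = 9·1/12.2 = 0.7377, and x_2* = 27.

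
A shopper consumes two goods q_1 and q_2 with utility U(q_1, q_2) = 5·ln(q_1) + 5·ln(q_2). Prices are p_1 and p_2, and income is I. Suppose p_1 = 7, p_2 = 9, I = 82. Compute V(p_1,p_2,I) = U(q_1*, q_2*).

At p_1=7, p_2=9, I=82: q_1* = 0.5·82/7 = 5.8571, q_2* = 4.5556.
Utility at the optimum: U(5.8571, 4.5556) = 16.42.

V = 16.42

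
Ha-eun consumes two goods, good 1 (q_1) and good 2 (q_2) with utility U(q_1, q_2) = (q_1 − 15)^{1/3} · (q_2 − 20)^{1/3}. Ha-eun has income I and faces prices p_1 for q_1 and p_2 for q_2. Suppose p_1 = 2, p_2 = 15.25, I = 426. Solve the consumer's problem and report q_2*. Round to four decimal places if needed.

Let q_1' = q_1−15, q_2' = q_2−20. MRS = q_2'/q_1' = p_1/p_2.
After buying the subsistence bundle (15, 20), a share 0.5 of the remaining income goes to q_1: q_1* = 15 + 0.5·(I − 15p_1 − 20p_2)/p_1.
Discretionary income = 426 − 15·2 − 20·15.25 = 91; q_2* = 20 + 0.5·91/15.25 = 22.9836.

q_2* = 22.9836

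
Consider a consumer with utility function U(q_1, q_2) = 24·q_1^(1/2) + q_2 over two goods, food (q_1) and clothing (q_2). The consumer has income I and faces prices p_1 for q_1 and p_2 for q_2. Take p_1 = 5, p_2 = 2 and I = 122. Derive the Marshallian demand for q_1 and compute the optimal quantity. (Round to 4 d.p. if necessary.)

Set MRS = p_1/p_2: 12·q_1^(−1/2) = p_1/p_2.
Thus q_1* = (12·p_2/p_1)² — independent of I — with the rest of income spent on q_2.
Plugging in: q_1* = (12·2/5)² = 23.04.

q_1* = 23.04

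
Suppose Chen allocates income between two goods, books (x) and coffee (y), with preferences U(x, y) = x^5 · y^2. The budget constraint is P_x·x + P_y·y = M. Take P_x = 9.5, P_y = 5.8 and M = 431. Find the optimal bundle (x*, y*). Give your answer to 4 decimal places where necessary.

Tangency: MRS = (5/2)·y/x = P_x/P_y.
So 5·P_y·y = 2·P_x·x; combined with the budget, a share 5/7 of income goes to x.
Demand: x*(P_x,P_y,M) = 5/7·M/P_x and y* = 2/7·M/P_y.
At P_x=9.5, P_y=5.8, M=431: x* = 5/7·431/9.5 = 32.406, y* = 21.2315.

x* = 32.406, y* = 21.2315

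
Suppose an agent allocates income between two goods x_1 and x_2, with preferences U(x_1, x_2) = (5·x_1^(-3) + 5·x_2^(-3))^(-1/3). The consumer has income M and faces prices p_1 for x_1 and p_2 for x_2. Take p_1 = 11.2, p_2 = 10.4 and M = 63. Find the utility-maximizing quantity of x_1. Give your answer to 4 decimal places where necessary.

x_1* = 2.8906

MRS = MU_x_1/MU_x_2 = (x_2/x_1)^(4). Set equal to p_1/p_2.
Solve for the ratio: x_2/x_1 = [p_1/p_2]^(0.25).
With the ratio pinned down, the budget gives x_1* = M/(p_1 + p_2·(x_2/x_1)) and x_2* = (x_2/x_1)·x_1*.
Numerically x_2/x_1 = 1.0187, so x_1* = 63/(11.2 + 10.4·1.0187) = 2.8906.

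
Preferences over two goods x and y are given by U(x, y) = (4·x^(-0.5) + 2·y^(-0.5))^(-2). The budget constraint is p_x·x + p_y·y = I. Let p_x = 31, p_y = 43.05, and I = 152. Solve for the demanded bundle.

MRS = MU_x/MU_y = 2·(y/x)^(1.5). Set equal to p_x/p_y.
Solve for the ratio: y/x = [(1/2)·p_x/p_y]^(2/3).
With the ratio pinned down, the budget gives x* = I/(p_x + p_y·(y/x)) and y* = (y/x)·x*.
Numerically y/x = 0.506103, so x* = 152/(31 + 43.05·0.506103) = 2.8795 and y* = 0.506103·2.8795 = 1.4573.

x* = 2.8795, y* = 1.4573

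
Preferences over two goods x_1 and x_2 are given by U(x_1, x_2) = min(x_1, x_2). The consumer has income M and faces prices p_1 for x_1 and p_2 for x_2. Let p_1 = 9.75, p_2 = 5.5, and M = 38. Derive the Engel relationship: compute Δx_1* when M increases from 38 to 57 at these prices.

Δx_1* = 1.2459

Leontief preferences: the optimum is at the kink where x_1/1 = x_2/1, i.e. x_2 = x_1.
Budget: p_1·x_1 + p_2·x_1 = M, so (p_1 + p_2)·x_1 = M.
Demand: x_1*(p_1,p_2,M) = M/(p_1 + p_2), x_2* = M/(p_1 + p_2).
Here 9.75 + 5.5 = 15.25, giving x_1* = 2.4918.
At M' = 57: x_1* = 3.7377. Change: 3.7377 − 2.4918 = 1.2459.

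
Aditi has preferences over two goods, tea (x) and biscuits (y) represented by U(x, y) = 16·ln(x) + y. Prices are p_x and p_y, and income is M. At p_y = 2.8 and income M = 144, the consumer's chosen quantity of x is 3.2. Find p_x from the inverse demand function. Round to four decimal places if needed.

p_x = 14

MU_x = 16/x, MU_y = 1. Tangency: 16/x = p_x/p_y.
So x*(p_x,p_y) = 16·p_y/p_x, independent of income; and y* = (M − 16·p_y)/p_y.
Set x* = 3.2 in the demand function and solve for p_x: p_x = 14.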